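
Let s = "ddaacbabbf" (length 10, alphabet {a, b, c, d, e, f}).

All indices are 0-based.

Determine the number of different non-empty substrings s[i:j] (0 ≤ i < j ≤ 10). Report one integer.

sorted suffixes:
  #0 SA[0]=2  'aacbabbf'
  #1 SA[1]=6  'abbf'
  #2 SA[2]=3  'acbabbf'
  #3 SA[3]=5  'babbf'
  #4 SA[4]=7  'bbf'
  #5 SA[5]=8  'bf'
  #6 SA[6]=4  'cbabbf'
  #7 SA[7]=1  'daacbabbf'
  #8 SA[8]=0  'ddaacbabbf'
  #9 SA[9]=9  'f'

SA = [2, 6, 3, 5, 7, 8, 4, 1, 0, 9]
rank  pair      lcp
   1  s[2:],s[6:]  1  'a'
   2  s[6:],s[3:]  1  'a'
   3  s[3:],s[5:]  0  ''
   4  s[5:],s[7:]  1  'b'
   5  s[7:],s[8:]  1  'b'
   6  s[8:],s[4:]  0  ''
   7  s[4:],s[1:]  0  ''
   8  s[1:],s[0:]  1  'd'
   9  s[0:],s[9:]  0  ''

n(n+1)/2 = 10·11/2 = 55
Σ LCP = 0 + 1 + 1 + 0 + 1 + 1 + 0 + 0 + 1 + 0 = 5
distinct = 55 − 5 = 50

50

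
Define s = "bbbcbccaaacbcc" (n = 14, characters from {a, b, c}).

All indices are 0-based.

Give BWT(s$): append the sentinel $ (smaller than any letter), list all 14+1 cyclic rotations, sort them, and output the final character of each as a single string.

ccaa$bbccccabbb

rank  rotation         last
    0  $bbbcbccaaacbcc  c
    1  aaacbcc$bbbcbcc  c
    2  aacbcc$bbbcbcca  a
    3  acbcc$bbbcbccaa  a
    4  bbbcbccaaacbcc$  $
    5  bbcbccaaacbcc$b  b
    6  bcbccaaacbcc$bb  b
    7  bcc$bbbcbccaaac  c
    8  bccaaacbcc$bbbc  c
    9  c$bbbcbccaaacbc  c
   10  caaacbcc$bbbcbc  c
   11  cbcc$bbbcbccaaa  a
   12  cbccaaacbcc$bbb  b
   13  cc$bbbcbccaaacb  b
   14  ccaaacbcc$bbbcb  b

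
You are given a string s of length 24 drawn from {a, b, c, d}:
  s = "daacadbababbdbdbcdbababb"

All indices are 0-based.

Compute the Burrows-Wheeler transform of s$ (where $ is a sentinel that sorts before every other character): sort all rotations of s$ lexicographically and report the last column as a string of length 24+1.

bdbbbbacbddaaaaddbab$cabb

rank  rotation                   last
    0  $daacadbababbdbdbcdbababb  b
    1  aacadbababbdbdbcdbababb$d  d
    2  ababb$daacadbababbdbdbcdb  b
    3  ababbdbdbcdbababb$daacadb  b
    4  abb$daacadbababbdbdbcdbab  b
    5  abbdbdbcdbababb$daacadbab  b
    6  acadbababbdbdbcdbababb$da  a
    7  adbababbdbdbcdbababb$daac  c
    8  b$daacadbababbdbdbcdbabab  b
    9  bababb$daacadbababbdbdbcd  d
   10  bababbdbdbcdbababb$daacad  d
   11  babb$daacadbababbdbdbcdba  a
   12  babbdbdbcdbababb$daacadba  a
   13  bb$daacadbababbdbdbcdbaba  a
   14  bbdbdbcdbababb$daacadbaba  a
   15  bcdbababb$daacadbababbdbd  d
   16  bdbcdbababb$daacadbababbd  d
   17  bdbdbcdbababb$daacadbabab  b
   18  cadbababbdbdbcdbababb$daa  a
   19  cdbababb$daacadbababbdbdb  b
   20  daacadbababbdbdbcdbababb$  $
   21  dbababb$daacadbababbdbdbc  c
   22  dbababbdbdbcdbababb$daaca  a
   23  dbcdbababb$daacadbababbdb  b
   24  dbdbcdbababb$daacadbababb  b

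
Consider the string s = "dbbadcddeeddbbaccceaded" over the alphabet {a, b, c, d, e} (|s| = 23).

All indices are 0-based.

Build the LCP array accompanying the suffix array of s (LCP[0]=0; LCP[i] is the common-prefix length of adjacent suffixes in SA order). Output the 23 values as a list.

rank→(start, suffix):
  0 → (14, 'accceaded')
  1 → (3, 'adcddeeddbbaccceaded')
  2 → (19, 'aded')
  3 → (13, 'baccceaded')
  4 → (2, 'badcddeeddbbaccceaded')
  5 → (12, 'bbaccceaded')
  6 → (1, 'bbadcddeeddbbaccceaded')
  7 → (15, 'ccceaded')
  8 → (16, 'cceaded')
  9 → (5, 'cddeeddbbaccceaded')
  10 → (17, 'ceaded')
  11 → (22, 'd')
  12 → (11, 'dbbaccceaded')
  13 → (0, 'dbbadcddeeddbbaccceaded')
  14 → (4, 'dcddeeddbbaccceaded')
  15 → (10, 'ddbbaccceaded')
  16 → (6, 'ddeeddbbaccceaded')
  17 → (20, 'ded')
  18 → (7, 'deeddbbaccceaded')
  19 → (18, 'eaded')
  20 → (21, 'ed')
  21 → (9, 'eddbbaccceaded')
  22 → (8, 'eeddbbaccceaded')

SA = [14, 3, 19, 13, 2, 12, 1, 15, 16, 5, 17, 22, 11, 0, 4, 10, 6, 20, 7, 18, 21, 9, 8]
[i] adj suffixes → lcp
  [1] 14/3 → 1 ('a')
  [2] 3/19 → 2 ('ad')
  [3] 19/13 → 0 ('')
  [4] 13/2 → 2 ('ba')
  [5] 2/12 → 1 ('b')
  [6] 12/1 → 3 ('bba')
  [7] 1/15 → 0 ('')
  [8] 15/16 → 2 ('cc')
  [9] 16/5 → 1 ('c')
  [10] 5/17 → 1 ('c')
  [11] 17/22 → 0 ('')
  [12] 22/11 → 1 ('d')
  [13] 11/0 → 4 ('dbba')
  [14] 0/4 → 1 ('d')
  [15] 4/10 → 1 ('d')
  [16] 10/6 → 2 ('dd')
  [17] 6/20 → 1 ('d')
  [18] 20/7 → 2 ('de')
  [19] 7/18 → 0 ('')
  [20] 18/21 → 1 ('e')
  [21] 21/9 → 2 ('ed')
  [22] 9/8 → 1 ('e')

[0, 1, 2, 0, 2, 1, 3, 0, 2, 1, 1, 0, 1, 4, 1, 1, 2, 1, 2, 0, 1, 2, 1]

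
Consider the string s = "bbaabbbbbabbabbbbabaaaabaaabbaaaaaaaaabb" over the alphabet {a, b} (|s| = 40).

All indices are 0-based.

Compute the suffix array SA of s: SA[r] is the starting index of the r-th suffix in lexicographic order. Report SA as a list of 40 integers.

sorted suffixes:
  #0 SA[0]=29  'aaaaaaaaabb'
  #1 SA[1]=30  'aaaaaaaabb'
  #2 SA[2]=31  'aaaaaaabb'
  #3 SA[3]=32  'aaaaaabb'
  #4 SA[4]=33  'aaaaabb'
  #5 SA[5]=19  'aaaabaaabbaaaaaaaaabb'
  #6 SA[6]=34  'aaaabb'
  #7 SA[7]=20  'aaabaaabbaaaaaaaaabb'
  #8 SA[8]=35  'aaabb'
  #9 SA[9]=24  'aaabbaaaaaaaaabb'
  #10 SA[10]=21  'aabaaabbaaaaaaaaabb'
  #11 SA[11]=36  'aabb'
  #12 SA[12]=25  'aabbaaaaaaaaabb'
  #13 SA[13]=2  'aabbbbbabbabbbbabaaaabaaabbaaaaaaaaabb'
  #14 SA[14]=17  'abaaaabaaabbaaaaaaaaabb'
  #15 SA[15]=22  'abaaabbaaaaaaaaabb'
  #16 SA[16]=37  'abb'
  #17 SA[17]=26  'abbaaaaaaaaabb'
  #18 SA[18]=9  'abbabbbbabaaaabaaabbaaaaaaaaabb'
  #19 SA[19]=12  'abbbbabaaaabaaabbaaaaaaaaabb'
  #20 SA[20]=3  'abbbbbabbabbbbabaaaabaaabbaaaaaaaaabb'
  #21 SA[21]=39  'b'
  #22 SA[22]=28  'baaaaaaaaabb'
  #23 SA[23]=18  'baaaabaaabbaaaaaaaaabb'
  #24 SA[24]=23  'baaabbaaaaaaaaabb'
  #25 SA[25]=1  'baabbbbbabbabbbbabaaaabaaabbaaaaaaaaabb'
  #26 SA[26]=16  'babaaaabaaabbaaaaaaaaabb'
  #27 SA[27]=8  'babbabbbbabaaaabaaabbaaaaaaaaabb'
  #28 SA[28]=11  'babbbbabaaaabaaabbaaaaaaaaabb'
  #29 SA[29]=38  'bb'
  #30 SA[30]=27  'bbaaaaaaaaabb'
  #31 SA[31]=0  'bbaabbbbbabbabbbbabaaaabaaabbaaaaaaaaabb'
  #32 SA[32]=15  'bbabaaaabaaabbaaaaaaaaabb'
  #33 SA[33]=7  'bbabbabbbbabaaaabaaabbaaaaaaaaabb'
  #34 SA[34]=10  'bbabbbbabaaaabaaabbaaaaaaaaabb'
  #35 SA[35]=14  'bbbabaaaabaaabbaaaaaaaaabb'
  #36 SA[36]=6  'bbbabbabbbbabaaaabaaabbaaaaaaaaabb'
  #37 SA[37]=13  'bbbbabaaaabaaabbaaaaaaaaabb'
  #38 SA[38]=5  'bbbbabbabbbbabaaaabaaabbaaaaaaaaabb'
  #39 SA[39]=4  'bbbbbabbabbbbabaaaabaaabbaaaaaaaaabb'

[29, 30, 31, 32, 33, 19, 34, 20, 35, 24, 21, 36, 25, 2, 17, 22, 37, 26, 9, 12, 3, 39, 28, 18, 23, 1, 16, 8, 11, 38, 27, 0, 15, 7, 10, 14, 6, 13, 5, 4]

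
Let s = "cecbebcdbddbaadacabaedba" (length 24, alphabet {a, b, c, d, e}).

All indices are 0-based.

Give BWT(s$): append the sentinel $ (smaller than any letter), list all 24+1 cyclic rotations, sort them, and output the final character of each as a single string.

abbcdabddaedcaeb$aedcbbca

rank  rotation                   last
    0  $cecbebcdbddbaadacabaedba  a
    1  a$cecbebcdbddbaadacabaedb  b
    2  aadacabaedba$cecbebcdbddb  b
    3  abaedba$cecbebcdbddbaadac  c
    4  acabaedba$cecbebcdbddbaad  d
    5  adacabaedba$cecbebcdbddba  a
    6  aedba$cecbebcdbddbaadacab  b
    7  ba$cecbebcdbddbaadacabaed  d
    8  baadacabaedba$cecbebcdbdd  d
    9  baedba$cecbebcdbddbaadaca  a
   10  bcdbddbaadacabaedba$cecbe  e
   11  bddbaadacabaedba$cecbebcd  d
   12  bebcdbddbaadacabaedba$cec  c
   13  cabaedba$cecbebcdbddbaada  a
   14  cbebcdbddbaadacabaedba$ce  e
   15  cdbddbaadacabaedba$cecbeb  b
   16  cecbebcdbddbaadacabaedba$  $
   17  dacabaedba$cecbebcdbddbaa  a
   18  dba$cecbebcdbddbaadacabae  e
   19  dbaadacabaedba$cecbebcdbd  d
   20  dbddbaadacabaedba$cecbebc  c
   21  ddbaadacabaedba$cecbebcdb  b
   22  ebcdbddbaadacabaedba$cecb  b
   23  ecbebcdbddbaadacabaedba$c  c
   24  edba$cecbebcdbddbaadacaba  a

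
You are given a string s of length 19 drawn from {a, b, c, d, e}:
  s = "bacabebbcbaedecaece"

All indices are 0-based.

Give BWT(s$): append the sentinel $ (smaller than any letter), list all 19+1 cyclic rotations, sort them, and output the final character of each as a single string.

rank  rotation              last
    0  $bacabebbcbaedecaece  e
    1  abebbcbaedecaece$bac  c
    2  acabebbcbaedecaece$b  b
    3  aece$bacabebbcbaedec  c
    4  aedecaece$bacabebbcb  b
    5  bacabebbcbaedecaece$  $
    6  baedecaece$bacabebbc  c
    7  bbcbaedecaece$bacabe  e
    8  bcbaedecaece$bacabeb  b
    9  bebbcbaedecaece$baca  a
   10  cabebbcbaedecaece$ba  a
   11  caece$bacabebbcbaede  e
   12  cbaedecaece$bacabebb  b
   13  ce$bacabebbcbaedecae  e
   14  decaece$bacabebbcbae  e
   15  e$bacabebbcbaedecaec  c
   16  ebbcbaedecaece$bacab  b
   17  ecaece$bacabebbcbaed  d
   18  ece$bacabebbcbaedeca  a
   19  edecaece$bacabebbcba  a

ecbcb$cebaaebeecbdaa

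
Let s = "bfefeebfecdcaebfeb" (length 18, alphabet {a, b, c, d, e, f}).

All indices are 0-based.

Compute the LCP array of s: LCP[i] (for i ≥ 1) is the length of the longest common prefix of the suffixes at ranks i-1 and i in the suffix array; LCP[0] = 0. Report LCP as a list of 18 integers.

[0, 0, 1, 3, 3, 0, 1, 0, 0, 2, 4, 1, 1, 1, 0, 2, 2, 2]

rank→(start, suffix):
  0 → (12, 'aebfeb')
  1 → (17, 'b')
  2 → (14, 'bfeb')
  3 → (6, 'bfecdcaebfeb')
  4 → (0, 'bfefeebfecdcaebfeb')
  5 → (11, 'caebfeb')
  6 → (9, 'cdcaebfeb')
  7 → (10, 'dcaebfeb')
  8 → (16, 'eb')
  9 → (13, 'ebfeb')
  10 → (5, 'ebfecdcaebfeb')
  11 → (8, 'ecdcaebfeb')
  12 → (4, 'eebfecdcaebfeb')
  13 → (2, 'efeebfecdcaebfeb')
  14 → (15, 'feb')
  15 → (7, 'fecdcaebfeb')
  16 → (3, 'feebfecdcaebfeb')
  17 → (1, 'fefeebfecdcaebfeb')

SA = [12, 17, 14, 6, 0, 11, 9, 10, 16, 13, 5, 8, 4, 2, 15, 7, 3, 1]
[i] adj suffixes → lcp
  [1] 12/17 → 0 ('')
  [2] 17/14 → 1 ('b')
  [3] 14/6 → 3 ('bfe')
  [4] 6/0 → 3 ('bfe')
  [5] 0/11 → 0 ('')
  [6] 11/9 → 1 ('c')
  [7] 9/10 → 0 ('')
  [8] 10/16 → 0 ('')
  [9] 16/13 → 2 ('eb')
  [10] 13/5 → 4 ('ebfe')
  [11] 5/8 → 1 ('e')
  [12] 8/4 → 1 ('e')
  [13] 4/2 → 1 ('e')
  [14] 2/15 → 0 ('')
  [15] 15/7 → 2 ('fe')
  [16] 7/3 → 2 ('fe')
  [17] 3/1 → 2 ('fe')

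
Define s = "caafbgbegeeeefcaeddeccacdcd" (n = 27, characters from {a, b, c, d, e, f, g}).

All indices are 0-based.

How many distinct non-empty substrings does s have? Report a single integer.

rank | idx | suffix
   0 |   1 | aafbgbegeeeefcaeddeccacdcd
   1 |  22 | acdcd
   2 |  15 | aeddeccacdcd
   3 |   2 | afbgbegeeeefcaeddeccacdcd
   4 |   6 | begeeeefcaeddeccacdcd
   5 |   4 | bgbegeeeefcaeddeccacdcd
   6 |   0 | caafbgbegeeeefcaeddeccacdcd
   7 |  21 | cacdcd
   8 |  14 | caeddeccacdcd
   9 |  20 | ccacdcd
  10 |  25 | cd
  11 |  23 | cdcd
  12 |  26 | d
  13 |  24 | dcd
  14 |  17 | ddeccacdcd
  15 |  18 | deccacdcd
  16 |  19 | eccacdcd
  17 |  16 | eddeccacdcd
  18 |   9 | eeeefcaeddeccacdcd
  19 |  10 | eeefcaeddeccacdcd
  20 |  11 | eefcaeddeccacdcd
  21 |  12 | efcaeddeccacdcd
  22 |   7 | egeeeefcaeddeccacdcd
  23 |   3 | fbgbegeeeefcaeddeccacdcd
  24 |  13 | fcaeddeccacdcd
  25 |   5 | gbegeeeefcaeddeccacdcd
  26 |   8 | geeeefcaeddeccacdcd

SA = [1, 22, 15, 2, 6, 4, 0, 21, 14, 20, 25, 23, 26, 24, 17, 18, 19, 16, 9, 10, 11, 12, 7, 3, 13, 5, 8]
i: (SA[i-1],SA[i]) lcp shared
  1: (1,22) 1 'a'
  2: (22,15) 1 'a'
  3: (15,2) 1 'a'
  4: (2,6) 0 ''
  5: (6,4) 1 'b'
  6: (4,0) 0 ''
  7: (0,21) 2 'ca'
  8: (21,14) 2 'ca'
  9: (14,20) 1 'c'
  10: (20,25) 1 'c'
  11: (25,23) 2 'cd'
  12: (23,26) 0 ''
  13: (26,24) 1 'd'
  14: (24,17) 1 'd'
  15: (17,18) 1 'd'
  16: (18,19) 0 ''
  17: (19,16) 1 'e'
  18: (16,9) 1 'e'
  19: (9,10) 3 'eee'
  20: (10,11) 2 'ee'
  21: (11,12) 1 'e'
  22: (12,7) 1 'e'
  23: (7,3) 0 ''
  24: (3,13) 1 'f'
  25: (13,5) 0 ''
  26: (5,8) 1 'g'

n(n+1)/2 = 27·28/2 = 378
Σ LCP = 0 + 1 + 1 + 1 + 0 + 1 + 0 + 2 + 2 + 1 + 1 + 2 + 0 + 1 + 1 + 1 + 0 + 1 + 1 + 3 + 2 + 1 + 1 + 0 + 1 + 0 + 1 = 26
distinct = 378 − 26 = 352

352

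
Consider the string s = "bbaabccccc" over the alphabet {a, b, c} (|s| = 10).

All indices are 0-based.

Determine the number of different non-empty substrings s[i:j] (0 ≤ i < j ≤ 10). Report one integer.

rank | idx | suffix
   0 |   2 | aabccccc
   1 |   3 | abccccc
   2 |   1 | baabccccc
   3 |   0 | bbaabccccc
   4 |   4 | bccccc
   5 |   9 | c
   6 |   8 | cc
   7 |   7 | ccc
   8 |   6 | cccc
   9 |   5 | ccccc

SA = [2, 3, 1, 0, 4, 9, 8, 7, 6, 5]
[i] adj suffixes → lcp
  [1] 2/3 → 1 ('a')
  [2] 3/1 → 0 ('')
  [3] 1/0 → 1 ('b')
  [4] 0/4 → 1 ('b')
  [5] 4/9 → 0 ('')
  [6] 9/8 → 1 ('c')
  [7] 8/7 → 2 ('cc')
  [8] 7/6 → 3 ('ccc')
  [9] 6/5 → 4 ('cccc')

n(n+1)/2 = 10·11/2 = 55
Σ LCP = 0 + 1 + 0 + 1 + 1 + 0 + 1 + 2 + 3 + 4 = 13
distinct = 55 − 13 = 42

42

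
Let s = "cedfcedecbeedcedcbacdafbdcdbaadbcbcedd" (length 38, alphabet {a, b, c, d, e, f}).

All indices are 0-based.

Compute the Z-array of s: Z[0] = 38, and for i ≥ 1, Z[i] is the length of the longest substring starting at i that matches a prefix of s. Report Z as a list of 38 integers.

Z[0]=38
i=1: i≥r, start 0; Z[1]=0
i=2: i≥r, start 0; Z[2]=0
i=3: i≥r, start 0; Z[3]=0
i=4: i≥r, start 0; Z[4]=3 grow→box=[4,7)
i=5: min(r-i=2, Z[1]=0)=0; Z[5]=0
i=6: min(r-i=1, Z[2]=0)=0; Z[6]=0
i=7: i≥r, start 0; Z[7]=0
i=8: i≥r, start 0; Z[8]=1 grow→box=[8,9)
i=9: i≥r, start 0; Z[9]=0
i=10: i≥r, start 0; Z[10]=0
i=11: i≥r, start 0; Z[11]=0
i=12: i≥r, start 0; Z[12]=0
i=13: i≥r, start 0; Z[13]=3 grow→box=[13,16)
i=14: min(r-i=2, Z[1]=0)=0; Z[14]=0
i=15: min(r-i=1, Z[2]=0)=0; Z[15]=0
i=16: i≥r, start 0; Z[16]=1 grow→box=[16,17)
i=17: i≥r, start 0; Z[17]=0
i=18: i≥r, start 0; Z[18]=0
i=19: i≥r, start 0; Z[19]=1 grow→box=[19,20)
i=20: i≥r, start 0; Z[20]=0
i=21: i≥r, start 0; Z[21]=0
i=22: i≥r, start 0; Z[22]=0
i=23: i≥r, start 0; Z[23]=0
i=24: i≥r, start 0; Z[24]=0
i=25: i≥r, start 0; Z[25]=1 grow→box=[25,26)
i=26: i≥r, start 0; Z[26]=0
i=27: i≥r, start 0; Z[27]=0
i=28: i≥r, start 0; Z[28]=0
i=29: i≥r, start 0; Z[29]=0
i=30: i≥r, start 0; Z[30]=0
i=31: i≥r, start 0; Z[31]=0
i=32: i≥r, start 0; Z[32]=1 grow→box=[32,33)
i=33: i≥r, start 0; Z[33]=0
i=34: i≥r, start 0; Z[34]=3 grow→box=[34,37)
i=35: min(r-i=2, Z[1]=0)=0; Z[35]=0
i=36: min(r-i=1, Z[2]=0)=0; Z[36]=0
i=37: i≥r, start 0; Z[37]=0

[38, 0, 0, 0, 3, 0, 0, 0, 1, 0, 0, 0, 0, 3, 0, 0, 1, 0, 0, 1, 0, 0, 0, 0, 0, 1, 0, 0, 0, 0, 0, 0, 1, 0, 3, 0, 0, 0]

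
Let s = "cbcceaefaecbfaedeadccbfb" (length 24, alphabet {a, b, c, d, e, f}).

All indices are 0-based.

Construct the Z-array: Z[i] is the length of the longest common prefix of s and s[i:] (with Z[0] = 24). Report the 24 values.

[24, 0, 1, 1, 0, 0, 0, 0, 0, 0, 2, 0, 0, 0, 0, 0, 0, 0, 0, 1, 2, 0, 0, 0]

Z[0]=24
i=1: outside box; Z[1]=0
i=2: outside box; Z[2]=1 grow→box=[2,3)
i=3: outside box; Z[3]=1 grow→box=[3,4)
i=4: outside box; Z[4]=0
i=5: outside box; Z[5]=0
i=6: outside box; Z[6]=0
i=7: outside box; Z[7]=0
i=8: outside box; Z[8]=0
i=9: outside box; Z[9]=0
i=10: outside box; Z[10]=2 grow→box=[10,12)
i=11: min(r-i=1, Z[1]=0)=0; Z[11]=0
i=12: outside box; Z[12]=0
i=13: outside box; Z[13]=0
i=14: outside box; Z[14]=0
i=15: outside box; Z[15]=0
i=16: outside box; Z[16]=0
i=17: outside box; Z[17]=0
i=18: outside box; Z[18]=0
i=19: outside box; Z[19]=1 grow→box=[19,20)
i=20: outside box; Z[20]=2 grow→box=[20,22)
i=21: min(r-i=1, Z[1]=0)=0; Z[21]=0
i=22: outside box; Z[22]=0
i=23: outside box; Z[23]=0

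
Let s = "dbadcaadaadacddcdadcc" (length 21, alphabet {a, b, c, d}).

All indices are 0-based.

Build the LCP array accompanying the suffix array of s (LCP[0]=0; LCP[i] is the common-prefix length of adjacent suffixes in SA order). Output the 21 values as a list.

[0, 4, 1, 1, 3, 2, 3, 0, 0, 1, 1, 1, 2, 0, 2, 2, 1, 1, 2, 2, 1]

sorted suffixes:
  #0 SA[0]=5  'aadaadacddcdadcc'
  #1 SA[1]=8  'aadacddcdadcc'
  #2 SA[2]=11  'acddcdadcc'
  #3 SA[3]=6  'adaadacddcdadcc'
  #4 SA[4]=9  'adacddcdadcc'
  #5 SA[5]=2  'adcaadaadacddcdadcc'
  #6 SA[6]=17  'adcc'
  #7 SA[7]=1  'badcaadaadacddcdadcc'
  #8 SA[8]=20  'c'
  #9 SA[9]=4  'caadaadacddcdadcc'
  #10 SA[10]=19  'cc'
  #11 SA[11]=15  'cdadcc'
  #12 SA[12]=12  'cddcdadcc'
  #13 SA[13]=7  'daadacddcdadcc'
  #14 SA[14]=10  'dacddcdadcc'
  #15 SA[15]=16  'dadcc'
  #16 SA[16]=0  'dbadcaadaadacddcdadcc'
  #17 SA[17]=3  'dcaadaadacddcdadcc'
  #18 SA[18]=18  'dcc'
  #19 SA[19]=14  'dcdadcc'
  #20 SA[20]=13  'ddcdadcc'

SA = [5, 8, 11, 6, 9, 2, 17, 1, 20, 4, 19, 15, 12, 7, 10, 16, 0, 3, 18, 14, 13]
i: (SA[i-1],SA[i]) lcp shared
  1: (5,8) 4 'aada'
  2: (8,11) 1 'a'
  3: (11,6) 1 'a'
  4: (6,9) 3 'ada'
  5: (9,2) 2 'ad'
  6: (2,17) 3 'adc'
  7: (17,1) 0 ''
  8: (1,20) 0 ''
  9: (20,4) 1 'c'
  10: (4,19) 1 'c'
  11: (19,15) 1 'c'
  12: (15,12) 2 'cd'
  13: (12,7) 0 ''
  14: (7,10) 2 'da'
  15: (10,16) 2 'da'
  16: (16,0) 1 'd'
  17: (0,3) 1 'd'
  18: (3,18) 2 'dc'
  19: (18,14) 2 'dc'
  20: (14,13) 1 'd'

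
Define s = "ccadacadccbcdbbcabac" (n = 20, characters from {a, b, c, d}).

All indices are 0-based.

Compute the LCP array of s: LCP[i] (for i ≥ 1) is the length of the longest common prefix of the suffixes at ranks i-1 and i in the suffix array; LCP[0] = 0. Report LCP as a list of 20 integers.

[0, 1, 2, 1, 2, 0, 1, 1, 2, 0, 1, 2, 3, 1, 1, 2, 1, 0, 1, 1]

rank→(start, suffix):
  0 → (16, 'abac')
  1 → (18, 'ac')
  2 → (4, 'acadccbcdbbcabac')
  3 → (2, 'adacadccbcdbbcabac')
  4 → (6, 'adccbcdbbcabac')
  5 → (17, 'bac')
  6 → (13, 'bbcabac')
  7 → (14, 'bcabac')
  8 → (10, 'bcdbbcabac')
  9 → (19, 'c')
  10 → (15, 'cabac')
  11 → (1, 'cadacadccbcdbbcabac')
  12 → (5, 'cadccbcdbbcabac')
  13 → (9, 'cbcdbbcabac')
  14 → (0, 'ccadacadccbcdbbcabac')
  15 → (8, 'ccbcdbbcabac')
  16 → (11, 'cdbbcabac')
  17 → (3, 'dacadccbcdbbcabac')
  18 → (12, 'dbbcabac')
  19 → (7, 'dccbcdbbcabac')

SA = [16, 18, 4, 2, 6, 17, 13, 14, 10, 19, 15, 1, 5, 9, 0, 8, 11, 3, 12, 7]
i: (SA[i-1],SA[i]) lcp shared
  1: (16,18) 1 'a'
  2: (18,4) 2 'ac'
  3: (4,2) 1 'a'
  4: (2,6) 2 'ad'
  5: (6,17) 0 ''
  6: (17,13) 1 'b'
  7: (13,14) 1 'b'
  8: (14,10) 2 'bc'
  9: (10,19) 0 ''
  10: (19,15) 1 'c'
  11: (15,1) 2 'ca'
  12: (1,5) 3 'cad'
  13: (5,9) 1 'c'
  14: (9,0) 1 'c'
  15: (0,8) 2 'cc'
  16: (8,11) 1 'c'
  17: (11,3) 0 ''
  18: (3,12) 1 'd'
  19: (12,7) 1 'd'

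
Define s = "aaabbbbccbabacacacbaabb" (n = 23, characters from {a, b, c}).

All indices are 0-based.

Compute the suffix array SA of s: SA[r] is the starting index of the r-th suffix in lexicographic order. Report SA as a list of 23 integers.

rank→(start, suffix):
  0 → (0, 'aaabbbbccbabacacacbaabb')
  1 → (19, 'aabb')
  2 → (1, 'aabbbbccbabacacacbaabb')
  3 → (10, 'abacacacbaabb')
  4 → (20, 'abb')
  5 → (2, 'abbbbccbabacacacbaabb')
  6 → (12, 'acacacbaabb')
  7 → (14, 'acacbaabb')
  8 → (16, 'acbaabb')
  9 → (22, 'b')
  10 → (18, 'baabb')
  11 → (9, 'babacacacbaabb')
  12 → (11, 'bacacacbaabb')
  13 → (21, 'bb')
  14 → (3, 'bbbbccbabacacacbaabb')
  15 → (4, 'bbbccbabacacacbaabb')
  16 → (5, 'bbccbabacacacbaabb')
  17 → (6, 'bccbabacacacbaabb')
  18 → (13, 'cacacbaabb')
  19 → (15, 'cacbaabb')
  20 → (17, 'cbaabb')
  21 → (8, 'cbabacacacbaabb')
  22 → (7, 'ccbabacacacbaabb')

[0, 19, 1, 10, 20, 2, 12, 14, 16, 22, 18, 9, 11, 21, 3, 4, 5, 6, 13, 15, 17, 8, 7]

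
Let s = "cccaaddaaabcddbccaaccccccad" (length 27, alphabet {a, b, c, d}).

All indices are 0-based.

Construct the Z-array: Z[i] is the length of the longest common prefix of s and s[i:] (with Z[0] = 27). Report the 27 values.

Z[0]=27
i=1: outside box; Z[1]=2 extend→box=[1,3)
i=2: min(r-i=1, Z[1]=2)=1; Z[2]=1
i=3: outside box; Z[3]=0
i=4: outside box; Z[4]=0
i=5: outside box; Z[5]=0
i=6: outside box; Z[6]=0
i=7: outside box; Z[7]=0
i=8: outside box; Z[8]=0
i=9: outside box; Z[9]=0
i=10: outside box; Z[10]=0
i=11: outside box; Z[11]=1 extend→box=[11,12)
i=12: outside box; Z[12]=0
i=13: outside box; Z[13]=0
i=14: outside box; Z[14]=0
i=15: outside box; Z[15]=2 extend→box=[15,17)
i=16: min(r-i=1, Z[1]=2)=1; Z[16]=1
i=17: outside box; Z[17]=0
i=18: outside box; Z[18]=0
i=19: outside box; Z[19]=3 extend→box=[19,22)
i=20: min(r-i=2, Z[1]=2)=2; Z[20]=3 extend→box=[20,23)
i=21: min(r-i=2, Z[1]=2)=2; Z[21]=3 extend→box=[21,24)
i=22: min(r-i=2, Z[1]=2)=2; Z[22]=4 extend→box=[22,26)
i=23: min(r-i=3, Z[1]=2)=2; Z[23]=2
i=24: min(r-i=2, Z[2]=1)=1; Z[24]=1
i=25: min(r-i=1, Z[3]=0)=0; Z[25]=0
i=26: outside box; Z[26]=0

[27, 2, 1, 0, 0, 0, 0, 0, 0, 0, 0, 1, 0, 0, 0, 2, 1, 0, 0, 3, 3, 3, 4, 2, 1, 0, 0]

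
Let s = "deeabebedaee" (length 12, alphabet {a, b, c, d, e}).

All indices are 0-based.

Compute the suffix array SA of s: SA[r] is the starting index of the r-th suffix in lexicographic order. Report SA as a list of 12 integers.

rank | idx | suffix
   0 |   3 | abebedaee
   1 |   9 | aee
   2 |   4 | bebedaee
   3 |   6 | bedaee
   4 |   8 | daee
   5 |   0 | deeabebedaee
   6 |  11 | e
   7 |   2 | eabebedaee
   8 |   5 | ebedaee
   9 |   7 | edaee
  10 |  10 | ee
  11 |   1 | eeabebedaee

[3, 9, 4, 6, 8, 0, 11, 2, 5, 7, 10, 1]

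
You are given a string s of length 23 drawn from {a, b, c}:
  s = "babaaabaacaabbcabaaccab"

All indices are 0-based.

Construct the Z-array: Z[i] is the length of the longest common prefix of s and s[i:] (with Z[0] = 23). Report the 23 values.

[23, 0, 2, 0, 0, 0, 2, 0, 0, 0, 0, 0, 1, 1, 0, 0, 2, 0, 0, 0, 0, 0, 1]

Z[0]=23
i=1: outside box; Z[1]=0
i=2: outside box; Z[2]=2 extend→box=[2,4)
i=3: min(r-i=1, Z[1]=0)=0; Z[3]=0
i=4: outside box; Z[4]=0
i=5: outside box; Z[5]=0
i=6: outside box; Z[6]=2 extend→box=[6,8)
i=7: min(r-i=1, Z[1]=0)=0; Z[7]=0
i=8: outside box; Z[8]=0
i=9: outside box; Z[9]=0
i=10: outside box; Z[10]=0
i=11: outside box; Z[11]=0
i=12: outside box; Z[12]=1 extend→box=[12,13)
i=13: outside box; Z[13]=1 extend→box=[13,14)
i=14: outside box; Z[14]=0
i=15: outside box; Z[15]=0
i=16: outside box; Z[16]=2 extend→box=[16,18)
i=17: min(r-i=1, Z[1]=0)=0; Z[17]=0
i=18: outside box; Z[18]=0
i=19: outside box; Z[19]=0
i=20: outside box; Z[20]=0
i=21: outside box; Z[21]=0
i=22: outside box; Z[22]=1 extend→box=[22,23)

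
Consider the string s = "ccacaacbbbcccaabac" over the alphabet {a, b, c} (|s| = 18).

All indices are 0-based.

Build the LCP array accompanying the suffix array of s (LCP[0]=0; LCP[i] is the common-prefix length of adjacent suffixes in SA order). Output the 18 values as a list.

[0, 2, 1, 1, 2, 2, 0, 1, 2, 1, 0, 1, 3, 2, 1, 1, 3, 2]

rank→(start, suffix):
  0 → (13, 'aabac')
  1 → (4, 'aacbbbcccaabac')
  2 → (14, 'abac')
  3 → (16, 'ac')
  4 → (2, 'acaacbbbcccaabac')
  5 → (5, 'acbbbcccaabac')
  6 → (15, 'bac')
  7 → (7, 'bbbcccaabac')
  8 → (8, 'bbcccaabac')
  9 → (9, 'bcccaabac')
  10 → (17, 'c')
  11 → (12, 'caabac')
  12 → (3, 'caacbbbcccaabac')
  13 → (1, 'cacaacbbbcccaabac')
  14 → (6, 'cbbbcccaabac')
  15 → (11, 'ccaabac')
  16 → (0, 'ccacaacbbbcccaabac')
  17 → (10, 'cccaabac')

SA = [13, 4, 14, 16, 2, 5, 15, 7, 8, 9, 17, 12, 3, 1, 6, 11, 0, 10]
rank  pair      lcp
   1  s[13:],s[4:]  2  'aa'
   2  s[4:],s[14:]  1  'a'
   3  s[14:],s[16:]  1  'a'
   4  s[16:],s[2:]  2  'ac'
   5  s[2:],s[5:]  2  'ac'
   6  s[5:],s[15:]  0  ''
   7  s[15:],s[7:]  1  'b'
   8  s[7:],s[8:]  2  'bb'
   9  s[8:],s[9:]  1  'b'
  10  s[9:],s[17:]  0  ''
  11  s[17:],s[12:]  1  'c'
  12  s[12:],s[3:]  3  'caa'
  13  s[3:],s[1:]  2  'ca'
  14  s[1:],s[6:]  1  'c'
  15  s[6:],s[11:]  1  'c'
  16  s[11:],s[0:]  3  'cca'
  17  s[0:],s[10:]  2  'cc'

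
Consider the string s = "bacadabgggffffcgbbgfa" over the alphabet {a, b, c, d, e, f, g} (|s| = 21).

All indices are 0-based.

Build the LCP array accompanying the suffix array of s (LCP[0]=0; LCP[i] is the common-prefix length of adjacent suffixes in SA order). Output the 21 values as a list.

sorted suffixes:
  #0 SA[0]=20  'a'
  #1 SA[1]=5  'abgggffffcgbbgfa'
  #2 SA[2]=1  'acadabgggffffcgbbgfa'
  #3 SA[3]=3  'adabgggffffcgbbgfa'
  #4 SA[4]=0  'bacadabgggffffcgbbgfa'
  #5 SA[5]=16  'bbgfa'
  #6 SA[6]=17  'bgfa'
  #7 SA[7]=6  'bgggffffcgbbgfa'
  #8 SA[8]=2  'cadabgggffffcgbbgfa'
  #9 SA[9]=14  'cgbbgfa'
  #10 SA[10]=4  'dabgggffffcgbbgfa'
  #11 SA[11]=19  'fa'
  #12 SA[12]=13  'fcgbbgfa'
  #13 SA[13]=12  'ffcgbbgfa'
  #14 SA[14]=11  'fffcgbbgfa'
  #15 SA[15]=10  'ffffcgbbgfa'
  #16 SA[16]=15  'gbbgfa'
  #17 SA[17]=18  'gfa'
  #18 SA[18]=9  'gffffcgbbgfa'
  #19 SA[19]=8  'ggffffcgbbgfa'
  #20 SA[20]=7  'gggffffcgbbgfa'

SA = [20, 5, 1, 3, 0, 16, 17, 6, 2, 14, 4, 19, 13, 12, 11, 10, 15, 18, 9, 8, 7]
i: (SA[i-1],SA[i]) lcp shared
  1: (20,5) 1 'a'
  2: (5,1) 1 'a'
  3: (1,3) 1 'a'
  4: (3,0) 0 ''
  5: (0,16) 1 'b'
  6: (16,17) 1 'b'
  7: (17,6) 2 'bg'
  8: (6,2) 0 ''
  9: (2,14) 1 'c'
  10: (14,4) 0 ''
  11: (4,19) 0 ''
  12: (19,13) 1 'f'
  13: (13,12) 1 'f'
  14: (12,11) 2 'ff'
  15: (11,10) 3 'fff'
  16: (10,15) 0 ''
  17: (15,18) 1 'g'
  18: (18,9) 2 'gf'
  19: (9,8) 1 'g'
  20: (8,7) 2 'gg'

[0, 1, 1, 1, 0, 1, 1, 2, 0, 1, 0, 0, 1, 1, 2, 3, 0, 1, 2, 1, 2]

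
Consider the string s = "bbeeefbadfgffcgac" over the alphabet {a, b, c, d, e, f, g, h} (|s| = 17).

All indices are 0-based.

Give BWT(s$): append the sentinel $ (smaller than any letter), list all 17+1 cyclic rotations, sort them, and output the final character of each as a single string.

rank  rotation            last
    0  $bbeeefbadfgffcgac  c
    1  ac$bbeeefbadfgffcg  g
    2  adfgffcgac$bbeeefb  b
    3  badfgffcgac$bbeeef  f
    4  bbeeefbadfgffcgac$  $
    5  beeefbadfgffcgac$b  b
    6  c$bbeeefbadfgffcga  a
    7  cgac$bbeeefbadfgff  f
    8  dfgffcgac$bbeeefba  a
    9  eeefbadfgffcgac$bb  b
   10  eefbadfgffcgac$bbe  e
   11  efbadfgffcgac$bbee  e
   12  fbadfgffcgac$bbeee  e
   13  fcgac$bbeeefbadfgf  f
   14  ffcgac$bbeeefbadfg  g
   15  fgffcgac$bbeeefbad  d
   16  gac$bbeeefbadfgffc  c
   17  gffcgac$bbeeefbadf  f

cgbf$bafabeeefgdcf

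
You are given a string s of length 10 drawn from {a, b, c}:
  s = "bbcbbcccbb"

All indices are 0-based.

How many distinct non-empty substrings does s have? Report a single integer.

40

rank→(start, suffix):
  0 → (9, 'b')
  1 → (8, 'bb')
  2 → (0, 'bbcbbcccbb')
  3 → (3, 'bbcccbb')
  4 → (1, 'bcbbcccbb')
  5 → (4, 'bcccbb')
  6 → (7, 'cbb')
  7 → (2, 'cbbcccbb')
  8 → (6, 'ccbb')
  9 → (5, 'cccbb')

SA = [9, 8, 0, 3, 1, 4, 7, 2, 6, 5]
i: (SA[i-1],SA[i]) lcp shared
  1: (9,8) 1 'b'
  2: (8,0) 2 'bb'
  3: (0,3) 3 'bbc'
  4: (3,1) 1 'b'
  5: (1,4) 2 'bc'
  6: (4,7) 0 ''
  7: (7,2) 3 'cbb'
  8: (2,6) 1 'c'
  9: (6,5) 2 'cc'

n(n+1)/2 = 10·11/2 = 55
Σ LCP = 0 + 1 + 2 + 3 + 1 + 2 + 0 + 3 + 1 + 2 = 15
distinct = 55 − 15 = 40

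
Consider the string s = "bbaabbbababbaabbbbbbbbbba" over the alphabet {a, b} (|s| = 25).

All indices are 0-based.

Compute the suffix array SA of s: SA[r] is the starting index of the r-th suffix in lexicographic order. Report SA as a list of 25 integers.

[24, 2, 12, 7, 9, 3, 13, 23, 1, 11, 6, 8, 22, 0, 10, 5, 21, 4, 20, 19, 18, 17, 16, 15, 14]

rank→(start, suffix):
  0 → (24, 'a')
  1 → (2, 'aabbbababbaabbbbbbbbbba')
  2 → (12, 'aabbbbbbbbbba')
  3 → (7, 'ababbaabbbbbbbbbba')
  4 → (9, 'abbaabbbbbbbbbba')
  5 → (3, 'abbbababbaabbbbbbbbbba')
  6 → (13, 'abbbbbbbbbba')
  7 → (23, 'ba')
  8 → (1, 'baabbbababbaabbbbbbbbbba')
  9 → (11, 'baabbbbbbbbbba')
  10 → (6, 'bababbaabbbbbbbbbba')
  11 → (8, 'babbaabbbbbbbbbba')
  12 → (22, 'bba')
  13 → (0, 'bbaabbbababbaabbbbbbbbbba')
  14 → (10, 'bbaabbbbbbbbbba')
  15 → (5, 'bbababbaabbbbbbbbbba')
  16 → (21, 'bbba')
  17 → (4, 'bbbababbaabbbbbbbbbba')
  18 → (20, 'bbbba')
  19 → (19, 'bbbbba')
  20 → (18, 'bbbbbba')
  21 → (17, 'bbbbbbba')
  22 → (16, 'bbbbbbbba')
  23 → (15, 'bbbbbbbbba')
  24 → (14, 'bbbbbbbbbba')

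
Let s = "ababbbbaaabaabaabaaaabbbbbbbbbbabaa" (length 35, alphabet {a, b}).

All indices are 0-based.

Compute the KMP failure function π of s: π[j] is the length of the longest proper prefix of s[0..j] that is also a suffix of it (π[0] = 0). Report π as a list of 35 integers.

π[0] = 0
j=1 s[j]='b': π[1]=0 (border '')
j=2 s[j]='a': π[2]=1 (border 'a')
j=3 s[j]='b': π[3]=2 (border 'ab')
j=4 s[j]='b': k: 2→0; π[4]=0 (border '')
j=5 s[j]='b': π[5]=0 (border '')
j=6 s[j]='b': π[6]=0 (border '')
j=7 s[j]='a': π[7]=1 (border 'a')
j=8 s[j]='a': k: 1→0; π[8]=1 (border 'a')
j=9 s[j]='a': k: 1→0; π[9]=1 (border 'a')
j=10 s[j]='b': π[10]=2 (border 'ab')
j=11 s[j]='a': π[11]=3 (border 'aba')
j=12 s[j]='a': k: 3→1→0; π[12]=1 (border 'a')
j=13 s[j]='b': π[13]=2 (border 'ab')
j=14 s[j]='a': π[14]=3 (border 'aba')
j=15 s[j]='a': k: 3→1→0; π[15]=1 (border 'a')
j=16 s[j]='b': π[16]=2 (border 'ab')
j=17 s[j]='a': π[17]=3 (border 'aba')
j=18 s[j]='a': k: 3→1→0; π[18]=1 (border 'a')
j=19 s[j]='a': k: 1→0; π[19]=1 (border 'a')
j=20 s[j]='a': k: 1→0; π[20]=1 (border 'a')
j=21 s[j]='b': π[21]=2 (border 'ab')
j=22 s[j]='b': k: 2→0; π[22]=0 (border '')
j=23 s[j]='b': π[23]=0 (border '')
j=24 s[j]='b': π[24]=0 (border '')
j=25 s[j]='b': π[25]=0 (border '')
j=26 s[j]='b': π[26]=0 (border '')
j=27 s[j]='b': π[27]=0 (border '')
j=28 s[j]='b': π[28]=0 (border '')
j=29 s[j]='b': π[29]=0 (border '')
j=30 s[j]='b': π[30]=0 (border '')
j=31 s[j]='a': π[31]=1 (border 'a')
j=32 s[j]='b': π[32]=2 (border 'ab')
j=33 s[j]='a': π[33]=3 (border 'aba')
j=34 s[j]='a': k: 3→1→0; π[34]=1 (border 'a')

[0, 0, 1, 2, 0, 0, 0, 1, 1, 1, 2, 3, 1, 2, 3, 1, 2, 3, 1, 1, 1, 2, 0, 0, 0, 0, 0, 0, 0, 0, 0, 1, 2, 3, 1]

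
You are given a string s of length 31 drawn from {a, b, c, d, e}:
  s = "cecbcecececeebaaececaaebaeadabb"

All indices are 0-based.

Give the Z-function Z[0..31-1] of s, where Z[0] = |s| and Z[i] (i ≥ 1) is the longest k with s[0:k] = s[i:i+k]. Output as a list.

Z[0]=31
i=1: fresh scan; Z[1]=0
i=2: fresh scan; Z[2]=1 extend→box=[2,3)
i=3: fresh scan; Z[3]=0
i=4: fresh scan; Z[4]=3 extend→box=[4,7)
i=5: min(r-i=2, Z[1]=0)=0; Z[5]=0
i=6: min(r-i=1, Z[2]=1)=1; Z[6]=3 extend→box=[6,9)
i=7: min(r-i=2, Z[1]=0)=0; Z[7]=0
i=8: min(r-i=1, Z[2]=1)=1; Z[8]=3 extend→box=[8,11)
i=9: min(r-i=2, Z[1]=0)=0; Z[9]=0
i=10: min(r-i=1, Z[2]=1)=1; Z[10]=2 extend→box=[10,12)
i=11: min(r-i=1, Z[1]=0)=0; Z[11]=0
i=12: fresh scan; Z[12]=0
i=13: fresh scan; Z[13]=0
i=14: fresh scan; Z[14]=0
i=15: fresh scan; Z[15]=0
i=16: fresh scan; Z[16]=0
i=17: fresh scan; Z[17]=3 extend→box=[17,20)
i=18: min(r-i=2, Z[1]=0)=0; Z[18]=0
i=19: min(r-i=1, Z[2]=1)=1; Z[19]=1
i=20: fresh scan; Z[20]=0
i=21: fresh scan; Z[21]=0
i=22: fresh scan; Z[22]=0
i=23: fresh scan; Z[23]=0
i=24: fresh scan; Z[24]=0
i=25: fresh scan; Z[25]=0
i=26: fresh scan; Z[26]=0
i=27: fresh scan; Z[27]=0
i=28: fresh scan; Z[28]=0
i=29: fresh scan; Z[29]=0
i=30: fresh scan; Z[30]=0

[31, 0, 1, 0, 3, 0, 3, 0, 3, 0, 2, 0, 0, 0, 0, 0, 0, 3, 0, 1, 0, 0, 0, 0, 0, 0, 0, 0, 0, 0, 0]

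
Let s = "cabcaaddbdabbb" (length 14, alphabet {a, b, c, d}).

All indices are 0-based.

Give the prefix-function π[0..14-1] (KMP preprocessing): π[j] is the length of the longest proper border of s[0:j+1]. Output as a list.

π[0] = 0
j=1 s[j]='a': π[1]=0 (border '')
j=2 s[j]='b': π[2]=0 (border '')
j=3 s[j]='c': π[3]=1 (border 'c')
j=4 s[j]='a': π[4]=2 (border 'ca')
j=5 s[j]='a': k: 2→0; π[5]=0 (border '')
j=6 s[j]='d': π[6]=0 (border '')
j=7 s[j]='d': π[7]=0 (border '')
j=8 s[j]='b': π[8]=0 (border '')
j=9 s[j]='d': π[9]=0 (border '')
j=10 s[j]='a': π[10]=0 (border '')
j=11 s[j]='b': π[11]=0 (border '')
j=12 s[j]='b': π[12]=0 (border '')
j=13 s[j]='b': π[13]=0 (border '')

[0, 0, 0, 1, 2, 0, 0, 0, 0, 0, 0, 0, 0, 0]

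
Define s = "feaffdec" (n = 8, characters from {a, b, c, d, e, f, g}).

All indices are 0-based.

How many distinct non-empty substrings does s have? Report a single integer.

33

rank→(start, suffix):
  0 → (2, 'affdec')
  1 → (7, 'c')
  2 → (5, 'dec')
  3 → (1, 'eaffdec')
  4 → (6, 'ec')
  5 → (4, 'fdec')
  6 → (0, 'feaffdec')
  7 → (3, 'ffdec')

SA = [2, 7, 5, 1, 6, 4, 0, 3]
rank  pair      lcp
   1  s[2:],s[7:]  0  ''
   2  s[7:],s[5:]  0  ''
   3  s[5:],s[1:]  0  ''
   4  s[1:],s[6:]  1  'e'
   5  s[6:],s[4:]  0  ''
   6  s[4:],s[0:]  1  'f'
   7  s[0:],s[3:]  1  'f'

n(n+1)/2 = 8·9/2 = 36
Σ LCP = 0 + 0 + 0 + 0 + 1 + 0 + 1 + 1 = 3
distinct = 36 − 3 = 33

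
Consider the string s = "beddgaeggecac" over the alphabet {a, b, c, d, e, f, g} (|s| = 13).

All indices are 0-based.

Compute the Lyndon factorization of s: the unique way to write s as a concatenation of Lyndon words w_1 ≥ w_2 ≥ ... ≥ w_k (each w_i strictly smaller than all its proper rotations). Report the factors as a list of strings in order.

["beddg", "aeggec", "ac"]

emit factor 1: 'beddg' (i=0, period=5)
emit factor 2: 'aeggec' (i=5, period=6)
emit factor 3: 'ac' (i=11, period=2)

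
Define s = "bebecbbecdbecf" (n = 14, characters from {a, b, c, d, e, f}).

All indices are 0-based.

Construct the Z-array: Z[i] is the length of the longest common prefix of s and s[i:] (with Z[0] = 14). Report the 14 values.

[14, 0, 2, 0, 0, 1, 2, 0, 0, 0, 2, 0, 0, 0]

Z[0]=14
i=1: i≥r, start 0; Z[1]=0
i=2: i≥r, start 0; Z[2]=2 scan→box=[2,4)
i=3: min(r-i=1, Z[1]=0)=0; Z[3]=0
i=4: i≥r, start 0; Z[4]=0
i=5: i≥r, start 0; Z[5]=1 scan→box=[5,6)
i=6: i≥r, start 0; Z[6]=2 scan→box=[6,8)
i=7: min(r-i=1, Z[1]=0)=0; Z[7]=0
i=8: i≥r, start 0; Z[8]=0
i=9: i≥r, start 0; Z[9]=0
i=10: i≥r, start 0; Z[10]=2 scan→box=[10,12)
i=11: min(r-i=1, Z[1]=0)=0; Z[11]=0
i=12: i≥r, start 0; Z[12]=0
i=13: i≥r, start 0; Z[13]=0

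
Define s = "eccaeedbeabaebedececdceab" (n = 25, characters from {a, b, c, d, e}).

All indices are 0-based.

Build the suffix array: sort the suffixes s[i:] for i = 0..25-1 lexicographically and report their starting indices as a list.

[23, 9, 11, 3, 24, 10, 7, 13, 2, 1, 19, 21, 17, 6, 20, 15, 22, 8, 12, 0, 18, 16, 5, 14, 4]

rank | idx | suffix
   0 |  23 | ab
   1 |   9 | abaebedececdceab
   2 |  11 | aebedececdceab
   3 |   3 | aeedbeabaebedececdceab
   4 |  24 | b
   5 |  10 | baebedececdceab
   6 |   7 | beabaebedececdceab
   7 |  13 | bedececdceab
   8 |   2 | caeedbeabaebedececdceab
   9 |   1 | ccaeedbeabaebedececdceab
  10 |  19 | cdceab
  11 |  21 | ceab
  12 |  17 | cecdceab
  13 |   6 | dbeabaebedececdceab
  14 |  20 | dceab
  15 |  15 | dececdceab
  16 |  22 | eab
  17 |   8 | eabaebedececdceab
  18 |  12 | ebedececdceab
  19 |   0 | eccaeedbeabaebedececdceab
  20 |  18 | ecdceab
  21 |  16 | ececdceab
  22 |   5 | edbeabaebedececdceab
  23 |  14 | edececdceab
  24 |   4 | eedbeabaebedececdceab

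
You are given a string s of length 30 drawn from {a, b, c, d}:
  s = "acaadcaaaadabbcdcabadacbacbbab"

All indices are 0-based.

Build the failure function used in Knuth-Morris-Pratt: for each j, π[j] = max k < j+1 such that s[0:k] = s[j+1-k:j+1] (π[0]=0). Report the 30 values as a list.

π[0] = 0
j=1 s[j]='c': π[1]=0 (border '')
j=2 s[j]='a': π[2]=1 (border 'a')
j=3 s[j]='a': k: 1→0; π[3]=1 (border 'a')
j=4 s[j]='d': k: 1→0; π[4]=0 (border '')
j=5 s[j]='c': π[5]=0 (border '')
j=6 s[j]='a': π[6]=1 (border 'a')
j=7 s[j]='a': k: 1→0; π[7]=1 (border 'a')
j=8 s[j]='a': k: 1→0; π[8]=1 (border 'a')
j=9 s[j]='a': k: 1→0; π[9]=1 (border 'a')
j=10 s[j]='d': k: 1→0; π[10]=0 (border '')
j=11 s[j]='a': π[11]=1 (border 'a')
j=12 s[j]='b': k: 1→0; π[12]=0 (border '')
j=13 s[j]='b': π[13]=0 (border '')
j=14 s[j]='c': π[14]=0 (border '')
j=15 s[j]='d': π[15]=0 (border '')
j=16 s[j]='c': π[16]=0 (border '')
j=17 s[j]='a': π[17]=1 (border 'a')
j=18 s[j]='b': k: 1→0; π[18]=0 (border '')
j=19 s[j]='a': π[19]=1 (border 'a')
j=20 s[j]='d': k: 1→0; π[20]=0 (border '')
j=21 s[j]='a': π[21]=1 (border 'a')
j=22 s[j]='c': π[22]=2 (border 'ac')
j=23 s[j]='b': k: 2→0; π[23]=0 (border '')
j=24 s[j]='a': π[24]=1 (border 'a')
j=25 s[j]='c': π[25]=2 (border 'ac')
j=26 s[j]='b': k: 2→0; π[26]=0 (border '')
j=27 s[j]='b': π[27]=0 (border '')
j=28 s[j]='a': π[28]=1 (border 'a')
j=29 s[j]='b': k: 1→0; π[29]=0 (border '')

[0, 0, 1, 1, 0, 0, 1, 1, 1, 1, 0, 1, 0, 0, 0, 0, 0, 1, 0, 1, 0, 1, 2, 0, 1, 2, 0, 0, 1, 0]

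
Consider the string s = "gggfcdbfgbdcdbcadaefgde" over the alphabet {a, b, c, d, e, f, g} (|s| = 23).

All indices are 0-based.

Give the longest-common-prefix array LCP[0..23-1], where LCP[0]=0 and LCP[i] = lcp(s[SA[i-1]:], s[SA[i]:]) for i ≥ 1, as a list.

[0, 1, 0, 1, 1, 0, 1, 3, 0, 1, 2, 1, 1, 0, 1, 0, 1, 2, 0, 1, 1, 1, 2]

rank | idx | suffix
   0 |  15 | adaefgde
   1 |  17 | aefgde
   2 |  13 | bcadaefgde
   3 |   9 | bdcdbcadaefgde
   4 |   6 | bfgbdcdbcadaefgde
   5 |  14 | cadaefgde
   6 |  11 | cdbcadaefgde
   7 |   4 | cdbfgbdcdbcadaefgde
   8 |  16 | daefgde
   9 |  12 | dbcadaefgde
  10 |   5 | dbfgbdcdbcadaefgde
  11 |  10 | dcdbcadaefgde
  12 |  21 | de
  13 |  22 | e
  14 |  18 | efgde
  15 |   3 | fcdbfgbdcdbcadaefgde
  16 |   7 | fgbdcdbcadaefgde
  17 |  19 | fgde
  18 |   8 | gbdcdbcadaefgde
  19 |  20 | gde
  20 |   2 | gfcdbfgbdcdbcadaefgde
  21 |   1 | ggfcdbfgbdcdbcadaefgde
  22 |   0 | gggfcdbfgbdcdbcadaefgde

SA = [15, 17, 13, 9, 6, 14, 11, 4, 16, 12, 5, 10, 21, 22, 18, 3, 7, 19, 8, 20, 2, 1, 0]
i: (SA[i-1],SA[i]) lcp shared
  1: (15,17) 1 'a'
  2: (17,13) 0 ''
  3: (13,9) 1 'b'
  4: (9,6) 1 'b'
  5: (6,14) 0 ''
  6: (14,11) 1 'c'
  7: (11,4) 3 'cdb'
  8: (4,16) 0 ''
  9: (16,12) 1 'd'
  10: (12,5) 2 'db'
  11: (5,10) 1 'd'
  12: (10,21) 1 'd'
  13: (21,22) 0 ''
  14: (22,18) 1 'e'
  15: (18,3) 0 ''
  16: (3,7) 1 'f'
  17: (7,19) 2 'fg'
  18: (19,8) 0 ''
  19: (8,20) 1 'g'
  20: (20,2) 1 'g'
  21: (2,1) 1 'g'
  22: (1,0) 2 'gg'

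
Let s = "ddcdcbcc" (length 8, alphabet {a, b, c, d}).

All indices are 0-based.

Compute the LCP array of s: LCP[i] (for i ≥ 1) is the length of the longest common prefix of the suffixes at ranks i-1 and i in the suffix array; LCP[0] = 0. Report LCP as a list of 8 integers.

[0, 0, 1, 1, 1, 0, 2, 1]

rank | idx | suffix
   0 |   5 | bcc
   1 |   7 | c
   2 |   4 | cbcc
   3 |   6 | cc
   4 |   2 | cdcbcc
   5 |   3 | dcbcc
   6 |   1 | dcdcbcc
   7 |   0 | ddcdcbcc

SA = [5, 7, 4, 6, 2, 3, 1, 0]
rank  pair      lcp
   1  s[5:],s[7:]  0  ''
   2  s[7:],s[4:]  1  'c'
   3  s[4:],s[6:]  1  'c'
   4  s[6:],s[2:]  1  'c'
   5  s[2:],s[3:]  0  ''
   6  s[3:],s[1:]  2  'dc'
   7  s[1:],s[0:]  1  'd'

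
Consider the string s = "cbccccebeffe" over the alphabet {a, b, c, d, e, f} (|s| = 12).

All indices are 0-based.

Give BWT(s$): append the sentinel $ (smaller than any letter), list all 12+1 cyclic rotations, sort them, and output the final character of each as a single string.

rank  rotation       last
    0  $cbccccebeffe  e
    1  bccccebeffe$c  c
    2  beffe$cbcccce  e
    3  cbccccebeffe$  $
    4  ccccebeffe$cb  b
    5  cccebeffe$cbc  c
    6  ccebeffe$cbcc  c
    7  cebeffe$cbccc  c
    8  e$cbccccebeff  f
    9  ebeffe$cbcccc  c
   10  effe$cbcccceb  b
   11  fe$cbccccebef  f
   12  ffe$cbccccebe  e

ece$bcccfcbfe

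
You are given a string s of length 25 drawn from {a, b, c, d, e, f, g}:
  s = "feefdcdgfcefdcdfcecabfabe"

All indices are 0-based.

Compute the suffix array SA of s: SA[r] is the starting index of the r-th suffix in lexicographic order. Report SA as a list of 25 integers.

sorted suffixes:
  #0 SA[0]=22  'abe'
  #1 SA[1]=19  'abfabe'
  #2 SA[2]=23  'be'
  #3 SA[3]=20  'bfabe'
  #4 SA[4]=18  'cabfabe'
  #5 SA[5]=13  'cdfcecabfabe'
  #6 SA[6]=5  'cdgfcefdcdfcecabfabe'
  #7 SA[7]=16  'cecabfabe'
  #8 SA[8]=9  'cefdcdfcecabfabe'
  #9 SA[9]=12  'dcdfcecabfabe'
  #10 SA[10]=4  'dcdgfcefdcdfcecabfabe'
  #11 SA[11]=14  'dfcecabfabe'
  #12 SA[12]=6  'dgfcefdcdfcecabfabe'
  #13 SA[13]=24  'e'
  #14 SA[14]=17  'ecabfabe'
  #15 SA[15]=1  'eefdcdgfcefdcdfcecabfabe'
  #16 SA[16]=10  'efdcdfcecabfabe'
  #17 SA[17]=2  'efdcdgfcefdcdfcecabfabe'
  #18 SA[18]=21  'fabe'
  #19 SA[19]=15  'fcecabfabe'
  #20 SA[20]=8  'fcefdcdfcecabfabe'
  #21 SA[21]=11  'fdcdfcecabfabe'
  #22 SA[22]=3  'fdcdgfcefdcdfcecabfabe'
  #23 SA[23]=0  'feefdcdgfcefdcdfcecabfabe'
  #24 SA[24]=7  'gfcefdcdfcecabfabe'

[22, 19, 23, 20, 18, 13, 5, 16, 9, 12, 4, 14, 6, 24, 17, 1, 10, 2, 21, 15, 8, 11, 3, 0, 7]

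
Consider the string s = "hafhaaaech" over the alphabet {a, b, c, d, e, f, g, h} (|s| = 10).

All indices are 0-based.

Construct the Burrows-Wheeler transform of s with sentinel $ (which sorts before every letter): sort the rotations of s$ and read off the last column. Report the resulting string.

hhaaheaacf$

rank  rotation     last
    0  $hafhaaaech  h
    1  aaaech$hafh  h
    2  aaech$hafha  a
    3  aech$hafhaa  a
    4  afhaaaech$h  h
    5  ch$hafhaaae  e
    6  ech$hafhaaa  a
    7  fhaaaech$ha  a
    8  h$hafhaaaec  c
    9  haaaech$haf  f
   10  hafhaaaech$  $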